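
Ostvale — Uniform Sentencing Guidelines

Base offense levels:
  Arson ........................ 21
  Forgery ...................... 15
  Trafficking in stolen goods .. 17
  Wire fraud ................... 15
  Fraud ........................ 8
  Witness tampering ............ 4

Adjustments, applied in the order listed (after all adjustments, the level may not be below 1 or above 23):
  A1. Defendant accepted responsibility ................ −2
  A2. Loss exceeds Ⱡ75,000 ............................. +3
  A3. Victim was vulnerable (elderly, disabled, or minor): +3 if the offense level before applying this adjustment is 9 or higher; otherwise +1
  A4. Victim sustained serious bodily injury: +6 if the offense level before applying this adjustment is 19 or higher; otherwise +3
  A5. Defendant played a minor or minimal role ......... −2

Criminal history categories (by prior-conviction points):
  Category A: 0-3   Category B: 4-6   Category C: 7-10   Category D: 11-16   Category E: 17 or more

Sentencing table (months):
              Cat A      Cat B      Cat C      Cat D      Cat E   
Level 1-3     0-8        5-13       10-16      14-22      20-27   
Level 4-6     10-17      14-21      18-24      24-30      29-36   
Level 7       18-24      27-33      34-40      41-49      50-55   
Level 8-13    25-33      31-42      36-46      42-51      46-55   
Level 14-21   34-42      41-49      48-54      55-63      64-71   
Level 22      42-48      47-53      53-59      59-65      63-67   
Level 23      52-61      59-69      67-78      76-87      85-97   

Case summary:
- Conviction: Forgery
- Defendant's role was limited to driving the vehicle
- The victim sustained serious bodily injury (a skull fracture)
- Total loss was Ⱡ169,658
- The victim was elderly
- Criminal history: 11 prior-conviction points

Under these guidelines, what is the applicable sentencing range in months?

Base offense level for forgery: 15.
A2 applies: 15 + 3 = 18.
A3 applies (level before this adjustment is 18 ≥ 9, so +3): 18 + 3 = 21.
A4 applies (level before this adjustment is 21 ≥ 19, so +6): 21 + 6 = 27.
A5 applies: 27 − 2 = 25.
Level 25 exceeds the maximum of 23; capped at 23.
Final offense level: 23.
Criminal history: 11 prior points → Category D (11-16).
Level 23 falls in the 23 band.
Grid: Level 23 × Category D = 76-87 months.

76-87 months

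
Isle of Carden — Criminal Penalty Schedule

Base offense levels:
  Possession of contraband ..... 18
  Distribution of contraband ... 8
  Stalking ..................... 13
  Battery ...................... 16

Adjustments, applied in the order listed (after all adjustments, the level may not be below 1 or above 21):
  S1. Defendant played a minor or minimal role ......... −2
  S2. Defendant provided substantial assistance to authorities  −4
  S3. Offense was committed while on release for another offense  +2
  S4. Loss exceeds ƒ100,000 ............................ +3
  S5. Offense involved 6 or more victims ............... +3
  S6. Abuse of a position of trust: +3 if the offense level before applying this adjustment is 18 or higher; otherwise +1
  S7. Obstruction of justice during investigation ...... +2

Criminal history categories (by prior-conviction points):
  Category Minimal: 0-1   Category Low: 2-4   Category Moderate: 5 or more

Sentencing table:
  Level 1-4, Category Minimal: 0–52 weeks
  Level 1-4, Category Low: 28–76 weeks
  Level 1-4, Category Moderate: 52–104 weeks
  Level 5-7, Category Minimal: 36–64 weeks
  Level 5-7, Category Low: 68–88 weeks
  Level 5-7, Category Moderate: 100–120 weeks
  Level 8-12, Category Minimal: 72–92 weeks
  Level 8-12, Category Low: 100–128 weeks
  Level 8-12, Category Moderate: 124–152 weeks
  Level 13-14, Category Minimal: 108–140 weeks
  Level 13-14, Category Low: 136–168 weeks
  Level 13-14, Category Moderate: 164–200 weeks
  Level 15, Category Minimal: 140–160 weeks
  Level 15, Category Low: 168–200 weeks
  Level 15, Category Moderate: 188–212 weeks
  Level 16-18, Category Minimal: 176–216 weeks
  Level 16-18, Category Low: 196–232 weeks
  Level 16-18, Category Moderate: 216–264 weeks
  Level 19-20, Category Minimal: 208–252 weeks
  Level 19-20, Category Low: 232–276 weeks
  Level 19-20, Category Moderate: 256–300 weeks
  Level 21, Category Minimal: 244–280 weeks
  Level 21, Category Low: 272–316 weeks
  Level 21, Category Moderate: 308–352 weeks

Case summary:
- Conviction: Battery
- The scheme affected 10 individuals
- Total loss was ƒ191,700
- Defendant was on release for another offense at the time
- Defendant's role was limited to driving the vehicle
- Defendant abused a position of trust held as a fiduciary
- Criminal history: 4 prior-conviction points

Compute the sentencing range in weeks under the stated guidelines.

272-316 weeks

Base offense level for battery: 16.
S1 applies: 16 − 2 = 14.
S2 does not apply.
S3 applies: 14 + 2 = 16.
S4 applies: 16 + 3 = 19.
S5 applies: 19 + 3 = 22.
S6 applies (level before this adjustment is 22 ≥ 18, so +3): 22 + 3 = 25.
S7 does not apply.
Level 25 exceeds the maximum of 21; capped at 21.
Final offense level: 21.
Criminal history: 4 prior points → Category Low (2-4).
Level 21 falls in the 21 band.
Grid: Level 21 × Category Low = 272-316 weeks.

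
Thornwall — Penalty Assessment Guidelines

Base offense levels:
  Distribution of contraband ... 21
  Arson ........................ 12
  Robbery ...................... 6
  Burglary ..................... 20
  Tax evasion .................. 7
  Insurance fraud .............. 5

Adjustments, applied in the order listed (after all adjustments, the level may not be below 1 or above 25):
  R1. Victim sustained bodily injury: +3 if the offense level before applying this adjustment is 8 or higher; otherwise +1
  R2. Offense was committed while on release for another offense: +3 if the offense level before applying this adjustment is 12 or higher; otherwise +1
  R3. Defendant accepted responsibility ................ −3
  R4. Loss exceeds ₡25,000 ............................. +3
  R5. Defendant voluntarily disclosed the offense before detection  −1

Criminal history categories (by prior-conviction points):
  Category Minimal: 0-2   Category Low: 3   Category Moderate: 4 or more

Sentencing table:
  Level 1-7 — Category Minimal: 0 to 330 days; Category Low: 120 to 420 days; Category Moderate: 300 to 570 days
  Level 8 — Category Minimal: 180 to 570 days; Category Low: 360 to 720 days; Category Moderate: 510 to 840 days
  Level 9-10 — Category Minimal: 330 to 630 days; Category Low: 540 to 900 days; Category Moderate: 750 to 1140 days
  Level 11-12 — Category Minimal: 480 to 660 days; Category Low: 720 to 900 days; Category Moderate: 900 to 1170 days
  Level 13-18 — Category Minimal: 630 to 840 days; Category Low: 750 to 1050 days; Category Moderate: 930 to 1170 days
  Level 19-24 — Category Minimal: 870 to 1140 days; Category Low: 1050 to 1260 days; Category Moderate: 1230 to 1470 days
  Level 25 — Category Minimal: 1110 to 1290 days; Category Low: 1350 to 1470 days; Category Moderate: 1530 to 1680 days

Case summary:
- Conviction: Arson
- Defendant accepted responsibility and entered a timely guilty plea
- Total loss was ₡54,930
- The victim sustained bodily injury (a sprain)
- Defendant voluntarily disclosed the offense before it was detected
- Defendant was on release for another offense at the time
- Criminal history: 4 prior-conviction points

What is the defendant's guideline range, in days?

930-1170 days

Base offense level for arson: 12.
R1 applies (level before this adjustment is 12 ≥ 8, so +3): 12 + 3 = 15.
R2 applies (level before this adjustment is 15 ≥ 12, so +3): 15 + 3 = 18.
R3 applies: 18 − 3 = 15.
R4 applies: 15 + 3 = 18.
R5 applies: 18 − 1 = 17.
Final offense level: 17.
Criminal history: 4 prior points → Category Moderate (4+).
Level 17 falls in the 13-18 band.
Grid: Level 13-18 × Category Moderate = 930-1170 days.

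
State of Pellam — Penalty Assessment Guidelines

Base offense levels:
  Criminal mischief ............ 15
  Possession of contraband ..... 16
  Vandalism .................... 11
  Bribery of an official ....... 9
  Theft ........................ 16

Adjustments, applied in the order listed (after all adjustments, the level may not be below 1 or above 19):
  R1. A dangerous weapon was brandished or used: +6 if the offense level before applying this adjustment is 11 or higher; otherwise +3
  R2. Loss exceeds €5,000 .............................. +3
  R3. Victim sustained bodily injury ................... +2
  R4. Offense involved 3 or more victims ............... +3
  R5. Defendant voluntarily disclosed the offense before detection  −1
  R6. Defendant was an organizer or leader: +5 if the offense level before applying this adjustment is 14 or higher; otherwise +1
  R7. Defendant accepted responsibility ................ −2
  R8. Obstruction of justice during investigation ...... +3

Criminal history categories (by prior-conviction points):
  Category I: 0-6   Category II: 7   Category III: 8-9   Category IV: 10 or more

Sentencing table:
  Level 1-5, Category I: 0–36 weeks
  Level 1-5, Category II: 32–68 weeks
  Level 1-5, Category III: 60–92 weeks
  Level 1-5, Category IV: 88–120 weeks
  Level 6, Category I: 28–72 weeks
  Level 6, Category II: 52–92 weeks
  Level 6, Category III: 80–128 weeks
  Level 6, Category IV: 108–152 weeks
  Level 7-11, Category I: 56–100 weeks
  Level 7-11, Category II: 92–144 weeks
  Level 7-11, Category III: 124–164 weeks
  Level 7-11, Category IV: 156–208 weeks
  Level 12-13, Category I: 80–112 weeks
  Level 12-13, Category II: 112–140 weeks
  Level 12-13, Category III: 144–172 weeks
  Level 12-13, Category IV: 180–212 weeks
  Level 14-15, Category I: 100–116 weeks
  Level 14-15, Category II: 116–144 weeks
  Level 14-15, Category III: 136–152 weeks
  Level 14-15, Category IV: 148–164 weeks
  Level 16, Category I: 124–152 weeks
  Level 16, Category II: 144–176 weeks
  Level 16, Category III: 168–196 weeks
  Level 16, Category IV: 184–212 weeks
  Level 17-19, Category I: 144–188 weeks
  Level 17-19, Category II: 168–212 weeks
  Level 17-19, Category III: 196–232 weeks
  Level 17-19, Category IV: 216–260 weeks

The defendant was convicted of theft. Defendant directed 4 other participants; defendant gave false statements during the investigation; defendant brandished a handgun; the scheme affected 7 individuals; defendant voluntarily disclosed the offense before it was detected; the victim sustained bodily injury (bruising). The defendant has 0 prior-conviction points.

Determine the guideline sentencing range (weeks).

Base offense level for theft: 16.
R1 applies (level before this adjustment is 16 ≥ 11, so +6): 16 + 6 = 22.
R3 applies: 22 + 2 = 24.
R4 applies: 24 + 3 = 27.
R5 applies: 27 − 1 = 26.
R6 applies (level before this adjustment is 26 ≥ 14, so +5): 26 + 5 = 31.
R7 does not apply.
R8 applies: 31 + 3 = 34.
Level 34 exceeds the maximum of 19; capped at 19.
Final offense level: 19.
Criminal history: 0 prior points → Category I (0-6).
Level 19 falls in the 17-19 band.
Grid: Level 17-19 × Category I = 144-188 weeks.

144-188 weeks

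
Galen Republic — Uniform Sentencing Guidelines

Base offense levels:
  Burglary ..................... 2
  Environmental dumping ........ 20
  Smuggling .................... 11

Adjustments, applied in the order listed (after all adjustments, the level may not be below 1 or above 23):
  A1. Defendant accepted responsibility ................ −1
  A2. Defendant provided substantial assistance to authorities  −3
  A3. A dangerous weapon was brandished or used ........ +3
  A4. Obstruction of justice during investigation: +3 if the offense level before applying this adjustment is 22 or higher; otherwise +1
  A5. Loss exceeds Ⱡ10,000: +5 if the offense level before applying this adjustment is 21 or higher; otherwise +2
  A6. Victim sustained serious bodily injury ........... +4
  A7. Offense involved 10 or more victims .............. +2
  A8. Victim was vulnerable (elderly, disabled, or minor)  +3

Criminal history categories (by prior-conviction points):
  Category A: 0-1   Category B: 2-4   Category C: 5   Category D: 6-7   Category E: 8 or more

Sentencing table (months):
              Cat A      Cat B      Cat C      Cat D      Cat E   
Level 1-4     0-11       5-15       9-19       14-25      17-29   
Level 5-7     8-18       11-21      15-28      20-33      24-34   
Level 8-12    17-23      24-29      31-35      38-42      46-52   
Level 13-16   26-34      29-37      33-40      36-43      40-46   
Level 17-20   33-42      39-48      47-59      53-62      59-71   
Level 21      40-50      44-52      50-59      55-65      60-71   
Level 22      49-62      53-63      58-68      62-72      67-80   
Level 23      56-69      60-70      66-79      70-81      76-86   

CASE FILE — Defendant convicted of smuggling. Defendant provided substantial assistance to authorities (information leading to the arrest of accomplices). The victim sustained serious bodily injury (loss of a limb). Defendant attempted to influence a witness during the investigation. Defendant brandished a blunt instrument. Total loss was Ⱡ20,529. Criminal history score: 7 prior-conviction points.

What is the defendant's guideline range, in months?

Base offense level for smuggling: 11.
A1 does not apply.
A2 applies: 11 − 3 = 8.
A3 applies: 8 + 3 = 11.
A4 applies (level before this adjustment is 11 < 22, so +1): 11 + 1 = 12.
A5 applies (level before this adjustment is 12 < 21, so +2): 12 + 2 = 14.
A6 applies: 14 + 4 = 18.
A8 does not apply.
Final offense level: 18.
Criminal history: 7 prior points → Category D (6-7).
Level 18 falls in the 17-20 band.
Grid: Level 17-20 × Category D = 53-62 months.

53-62 months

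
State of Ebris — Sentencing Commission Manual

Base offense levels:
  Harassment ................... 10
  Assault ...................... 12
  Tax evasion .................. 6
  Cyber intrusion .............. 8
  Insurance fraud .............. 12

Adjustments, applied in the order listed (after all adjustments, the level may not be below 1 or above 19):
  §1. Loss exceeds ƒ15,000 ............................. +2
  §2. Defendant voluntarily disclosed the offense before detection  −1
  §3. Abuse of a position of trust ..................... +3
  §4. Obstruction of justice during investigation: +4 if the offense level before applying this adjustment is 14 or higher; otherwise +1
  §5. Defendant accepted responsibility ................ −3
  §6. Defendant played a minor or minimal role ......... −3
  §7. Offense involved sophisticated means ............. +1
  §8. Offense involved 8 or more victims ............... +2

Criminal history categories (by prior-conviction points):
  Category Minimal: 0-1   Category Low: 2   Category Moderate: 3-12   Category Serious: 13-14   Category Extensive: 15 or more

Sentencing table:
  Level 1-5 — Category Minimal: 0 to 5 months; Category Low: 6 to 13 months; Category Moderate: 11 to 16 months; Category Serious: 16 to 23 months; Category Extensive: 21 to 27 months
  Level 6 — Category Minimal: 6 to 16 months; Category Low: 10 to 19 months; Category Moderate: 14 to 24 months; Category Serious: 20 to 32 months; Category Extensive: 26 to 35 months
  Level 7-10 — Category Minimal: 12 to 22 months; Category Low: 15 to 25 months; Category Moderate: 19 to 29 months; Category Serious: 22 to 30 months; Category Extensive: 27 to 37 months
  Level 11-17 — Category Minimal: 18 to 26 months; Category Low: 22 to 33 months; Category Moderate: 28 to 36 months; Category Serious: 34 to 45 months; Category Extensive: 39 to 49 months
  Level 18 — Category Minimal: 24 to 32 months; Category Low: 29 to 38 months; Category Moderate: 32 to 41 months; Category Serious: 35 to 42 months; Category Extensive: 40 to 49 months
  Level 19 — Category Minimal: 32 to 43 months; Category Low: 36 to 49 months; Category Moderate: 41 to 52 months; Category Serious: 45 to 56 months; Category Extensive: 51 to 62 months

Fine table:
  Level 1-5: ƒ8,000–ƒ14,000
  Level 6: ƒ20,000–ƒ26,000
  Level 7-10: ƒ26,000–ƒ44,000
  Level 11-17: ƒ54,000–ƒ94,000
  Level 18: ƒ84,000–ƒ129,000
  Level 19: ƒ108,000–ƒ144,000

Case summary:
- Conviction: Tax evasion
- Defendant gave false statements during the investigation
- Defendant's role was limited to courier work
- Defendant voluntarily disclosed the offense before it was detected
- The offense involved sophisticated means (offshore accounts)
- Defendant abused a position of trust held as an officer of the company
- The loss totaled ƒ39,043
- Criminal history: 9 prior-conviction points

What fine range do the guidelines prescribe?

ƒ26,000–ƒ44,000

Base offense level for tax evasion: 6.
§1 applies: 6 + 2 = 8.
§2 applies: 8 − 1 = 7.
§3 applies: 7 + 3 = 10.
§4 applies (level before this adjustment is 10 < 14, so +1): 10 + 1 = 11.
§5 does not apply.
§6 applies: 11 − 3 = 8.
§7 applies: 8 + 1 = 9.
Final offense level: 9.
Level 9 falls in the 7-10 band.
Fine table: Level 7-10 → ƒ26,000–ƒ44,000.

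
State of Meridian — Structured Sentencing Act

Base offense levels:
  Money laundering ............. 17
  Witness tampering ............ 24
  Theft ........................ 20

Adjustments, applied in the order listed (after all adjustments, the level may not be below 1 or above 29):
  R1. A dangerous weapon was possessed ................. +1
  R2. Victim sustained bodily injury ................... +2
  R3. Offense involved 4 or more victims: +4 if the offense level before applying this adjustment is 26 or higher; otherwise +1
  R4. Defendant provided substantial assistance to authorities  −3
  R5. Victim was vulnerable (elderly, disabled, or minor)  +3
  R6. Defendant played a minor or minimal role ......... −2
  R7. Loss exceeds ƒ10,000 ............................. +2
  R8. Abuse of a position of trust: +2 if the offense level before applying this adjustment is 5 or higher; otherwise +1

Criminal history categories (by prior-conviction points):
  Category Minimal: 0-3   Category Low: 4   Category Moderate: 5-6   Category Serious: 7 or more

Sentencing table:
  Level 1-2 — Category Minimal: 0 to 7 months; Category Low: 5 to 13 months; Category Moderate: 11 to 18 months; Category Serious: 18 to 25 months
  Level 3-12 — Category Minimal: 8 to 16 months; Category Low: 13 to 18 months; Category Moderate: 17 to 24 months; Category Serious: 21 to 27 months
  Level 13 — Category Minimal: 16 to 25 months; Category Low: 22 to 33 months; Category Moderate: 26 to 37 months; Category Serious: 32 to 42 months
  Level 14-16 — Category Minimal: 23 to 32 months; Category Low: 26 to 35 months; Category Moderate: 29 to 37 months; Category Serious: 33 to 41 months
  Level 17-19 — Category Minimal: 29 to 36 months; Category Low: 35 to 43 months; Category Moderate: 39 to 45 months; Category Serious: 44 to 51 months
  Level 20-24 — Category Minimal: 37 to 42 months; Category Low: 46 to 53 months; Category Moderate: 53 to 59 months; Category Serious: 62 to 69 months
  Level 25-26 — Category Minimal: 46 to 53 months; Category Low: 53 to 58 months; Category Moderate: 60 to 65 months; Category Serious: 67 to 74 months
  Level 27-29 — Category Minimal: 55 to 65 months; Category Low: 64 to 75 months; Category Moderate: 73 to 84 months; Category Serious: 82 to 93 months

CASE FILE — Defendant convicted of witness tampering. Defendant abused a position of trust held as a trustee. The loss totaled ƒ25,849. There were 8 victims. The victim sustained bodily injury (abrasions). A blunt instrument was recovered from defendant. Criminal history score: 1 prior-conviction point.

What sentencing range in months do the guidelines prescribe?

55-65 months

Base offense level for witness tampering: 24.
R1 applies: 24 + 1 = 25.
R2 applies: 25 + 2 = 27.
R3 applies (level before this adjustment is 27 ≥ 26, so +4): 27 + 4 = 31.
R4 does not apply.
R6 does not apply.
R7 applies: 31 + 2 = 33.
R8 applies (level before this adjustment is 33 ≥ 5, so +2): 33 + 2 = 35.
Level 35 exceeds the maximum of 29; capped at 29.
Final offense level: 29.
Criminal history: 1 prior point → Category Minimal (0-3).
Level 29 falls in the 27-29 band.
Grid: Level 27-29 × Category Minimal = 55-65 months.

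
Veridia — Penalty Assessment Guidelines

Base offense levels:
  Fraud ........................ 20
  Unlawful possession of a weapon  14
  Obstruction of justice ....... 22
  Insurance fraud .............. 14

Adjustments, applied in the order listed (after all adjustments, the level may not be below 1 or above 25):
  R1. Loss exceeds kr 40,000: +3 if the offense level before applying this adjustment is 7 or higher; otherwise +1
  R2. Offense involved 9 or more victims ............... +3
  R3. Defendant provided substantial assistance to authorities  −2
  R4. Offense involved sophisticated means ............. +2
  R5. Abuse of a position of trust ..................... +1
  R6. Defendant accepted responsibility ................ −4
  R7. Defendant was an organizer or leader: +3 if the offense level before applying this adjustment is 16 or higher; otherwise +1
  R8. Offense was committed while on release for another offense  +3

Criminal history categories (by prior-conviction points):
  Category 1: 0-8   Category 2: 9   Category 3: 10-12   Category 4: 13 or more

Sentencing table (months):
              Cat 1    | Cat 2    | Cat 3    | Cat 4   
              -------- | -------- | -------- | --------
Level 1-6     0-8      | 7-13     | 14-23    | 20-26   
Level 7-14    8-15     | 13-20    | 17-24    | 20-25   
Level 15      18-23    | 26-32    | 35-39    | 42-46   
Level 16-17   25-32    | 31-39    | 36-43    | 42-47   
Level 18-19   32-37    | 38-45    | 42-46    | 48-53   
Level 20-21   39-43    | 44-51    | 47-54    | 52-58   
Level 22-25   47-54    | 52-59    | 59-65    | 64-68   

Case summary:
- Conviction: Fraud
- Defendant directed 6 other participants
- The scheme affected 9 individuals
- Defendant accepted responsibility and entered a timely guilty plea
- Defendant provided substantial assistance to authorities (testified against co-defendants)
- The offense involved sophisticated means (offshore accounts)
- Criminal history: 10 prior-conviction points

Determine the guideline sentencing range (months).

Base offense level for fraud: 20.
R1 does not apply.
R2 applies: 20 + 3 = 23.
R3 applies: 23 − 2 = 21.
R4 applies: 21 + 2 = 23.
R6 applies: 23 − 4 = 19.
R7 applies (level before this adjustment is 19 ≥ 16, so +3): 19 + 3 = 22.
Final offense level: 22.
Criminal history: 10 prior points → Category 3 (10-12).
Level 22 falls in the 22-25 band.
Grid: Level 22-25 × Category 3 = 59-65 months.

59-65 months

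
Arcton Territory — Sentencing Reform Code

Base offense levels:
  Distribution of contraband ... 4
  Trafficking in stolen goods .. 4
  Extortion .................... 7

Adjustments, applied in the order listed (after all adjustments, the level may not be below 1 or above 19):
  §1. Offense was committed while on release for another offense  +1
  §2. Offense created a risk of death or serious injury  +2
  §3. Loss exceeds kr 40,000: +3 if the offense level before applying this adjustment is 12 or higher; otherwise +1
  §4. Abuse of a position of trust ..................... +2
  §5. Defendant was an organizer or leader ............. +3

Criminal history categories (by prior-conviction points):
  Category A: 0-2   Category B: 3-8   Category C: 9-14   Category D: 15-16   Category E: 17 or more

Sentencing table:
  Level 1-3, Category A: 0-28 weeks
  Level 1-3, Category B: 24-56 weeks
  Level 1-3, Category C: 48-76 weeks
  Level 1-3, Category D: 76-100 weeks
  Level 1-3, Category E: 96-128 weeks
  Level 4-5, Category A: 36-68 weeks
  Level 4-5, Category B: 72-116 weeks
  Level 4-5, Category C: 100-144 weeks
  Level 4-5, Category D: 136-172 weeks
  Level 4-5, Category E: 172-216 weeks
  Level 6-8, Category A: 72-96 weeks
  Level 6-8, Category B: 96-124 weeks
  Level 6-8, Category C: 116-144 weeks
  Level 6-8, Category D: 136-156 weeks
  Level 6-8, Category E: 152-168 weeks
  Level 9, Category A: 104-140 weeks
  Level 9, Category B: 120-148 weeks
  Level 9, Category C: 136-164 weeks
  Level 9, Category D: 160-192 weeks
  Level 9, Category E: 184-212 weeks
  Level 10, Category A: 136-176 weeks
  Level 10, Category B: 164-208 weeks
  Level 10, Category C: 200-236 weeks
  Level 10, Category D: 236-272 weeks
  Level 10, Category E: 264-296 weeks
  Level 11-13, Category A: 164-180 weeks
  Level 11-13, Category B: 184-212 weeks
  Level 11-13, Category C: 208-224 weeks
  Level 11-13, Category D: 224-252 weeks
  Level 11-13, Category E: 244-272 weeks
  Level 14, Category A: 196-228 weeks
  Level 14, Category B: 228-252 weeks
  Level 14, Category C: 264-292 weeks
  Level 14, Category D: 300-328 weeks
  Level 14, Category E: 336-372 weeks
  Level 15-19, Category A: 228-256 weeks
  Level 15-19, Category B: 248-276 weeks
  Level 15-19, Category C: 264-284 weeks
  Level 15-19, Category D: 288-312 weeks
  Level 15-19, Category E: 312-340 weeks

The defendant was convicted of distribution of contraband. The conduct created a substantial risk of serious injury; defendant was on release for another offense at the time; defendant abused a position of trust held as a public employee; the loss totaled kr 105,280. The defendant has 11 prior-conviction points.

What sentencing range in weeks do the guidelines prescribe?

Base offense level for distribution of contraband: 4.
§1 applies: 4 + 1 = 5.
§2 applies: 5 + 2 = 7.
§3 applies (level before this adjustment is 7 < 12, so +1): 7 + 1 = 8.
§4 applies: 8 + 2 = 10.
Final offense level: 10.
Criminal history: 11 prior points → Category C (9-14).
Level 10 falls in the 10 band.
Grid: Level 10 × Category C = 200-236 weeks.

200-236 weeks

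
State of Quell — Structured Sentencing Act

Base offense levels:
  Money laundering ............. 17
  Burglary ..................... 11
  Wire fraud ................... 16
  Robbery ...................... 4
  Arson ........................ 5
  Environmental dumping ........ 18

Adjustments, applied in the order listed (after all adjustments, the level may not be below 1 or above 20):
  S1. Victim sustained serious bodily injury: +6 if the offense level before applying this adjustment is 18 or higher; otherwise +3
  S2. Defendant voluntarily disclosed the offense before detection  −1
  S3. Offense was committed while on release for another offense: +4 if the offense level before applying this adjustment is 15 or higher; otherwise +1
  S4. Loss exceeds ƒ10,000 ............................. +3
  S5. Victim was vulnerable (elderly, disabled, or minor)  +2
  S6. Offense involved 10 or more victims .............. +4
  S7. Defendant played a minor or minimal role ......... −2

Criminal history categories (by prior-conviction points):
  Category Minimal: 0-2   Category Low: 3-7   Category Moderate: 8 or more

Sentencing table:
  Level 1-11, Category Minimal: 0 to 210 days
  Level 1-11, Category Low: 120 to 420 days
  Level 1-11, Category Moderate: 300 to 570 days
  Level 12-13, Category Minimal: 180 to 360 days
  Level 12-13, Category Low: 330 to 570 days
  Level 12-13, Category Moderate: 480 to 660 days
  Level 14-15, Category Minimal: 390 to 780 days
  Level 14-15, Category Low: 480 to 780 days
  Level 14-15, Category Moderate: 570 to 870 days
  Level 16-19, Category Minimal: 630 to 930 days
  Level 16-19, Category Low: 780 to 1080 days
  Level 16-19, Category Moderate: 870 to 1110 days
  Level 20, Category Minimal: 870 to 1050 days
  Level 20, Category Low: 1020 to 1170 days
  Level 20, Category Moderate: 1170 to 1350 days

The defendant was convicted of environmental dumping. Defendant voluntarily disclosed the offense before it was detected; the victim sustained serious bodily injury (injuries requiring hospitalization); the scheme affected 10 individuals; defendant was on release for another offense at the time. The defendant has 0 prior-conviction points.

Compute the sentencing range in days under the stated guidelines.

870-1050 days

Base offense level for environmental dumping: 18.
S1 applies (level before this adjustment is 18 ≥ 18, so +6): 18 + 6 = 24.
S2 applies: 24 − 1 = 23.
S3 applies (level before this adjustment is 23 ≥ 15, so +4): 23 + 4 = 27.
S6 applies: 27 + 4 = 31.
Level 31 exceeds the maximum of 20; capped at 20.
Final offense level: 20.
Criminal history: 0 prior points → Category Minimal (0-2).
Level 20 falls in the 20 band.
Grid: Level 20 × Category Minimal = 870-1050 days.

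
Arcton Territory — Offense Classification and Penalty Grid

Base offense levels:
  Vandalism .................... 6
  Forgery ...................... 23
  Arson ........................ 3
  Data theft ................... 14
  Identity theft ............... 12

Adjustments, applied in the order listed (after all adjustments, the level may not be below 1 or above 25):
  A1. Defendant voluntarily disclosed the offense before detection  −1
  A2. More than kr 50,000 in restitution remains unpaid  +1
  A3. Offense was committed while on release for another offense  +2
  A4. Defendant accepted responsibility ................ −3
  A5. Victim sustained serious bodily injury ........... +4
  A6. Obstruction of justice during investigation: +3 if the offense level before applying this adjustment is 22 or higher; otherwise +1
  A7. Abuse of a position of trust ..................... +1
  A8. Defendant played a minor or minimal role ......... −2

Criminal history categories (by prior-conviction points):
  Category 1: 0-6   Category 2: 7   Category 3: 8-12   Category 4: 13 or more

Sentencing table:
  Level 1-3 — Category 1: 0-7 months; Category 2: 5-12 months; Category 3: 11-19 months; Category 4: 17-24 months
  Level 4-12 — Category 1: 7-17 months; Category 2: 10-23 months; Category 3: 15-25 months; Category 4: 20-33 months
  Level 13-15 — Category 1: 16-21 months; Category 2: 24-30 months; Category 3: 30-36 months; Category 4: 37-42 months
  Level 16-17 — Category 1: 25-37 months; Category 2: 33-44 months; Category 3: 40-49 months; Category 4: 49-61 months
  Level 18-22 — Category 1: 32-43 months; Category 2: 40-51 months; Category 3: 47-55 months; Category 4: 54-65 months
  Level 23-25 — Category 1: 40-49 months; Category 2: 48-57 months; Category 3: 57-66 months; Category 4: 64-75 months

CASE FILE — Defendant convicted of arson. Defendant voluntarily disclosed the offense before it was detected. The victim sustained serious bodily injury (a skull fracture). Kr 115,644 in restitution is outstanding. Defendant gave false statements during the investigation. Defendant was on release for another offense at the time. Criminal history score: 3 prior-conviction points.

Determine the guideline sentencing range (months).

Base offense level for arson: 3.
A1 applies: 3 − 1 = 2.
A2 applies: 2 + 1 = 3.
A3 applies: 3 + 2 = 5.
A5 applies: 5 + 4 = 9.
A6 applies (level before this adjustment is 9 < 22, so +1): 9 + 1 = 10.
A8 does not apply.
Final offense level: 10.
Criminal history: 3 prior points → Category 1 (0-6).
Level 10 falls in the 4-12 band.
Grid: Level 4-12 × Category 1 = 7-17 months.

7-17 months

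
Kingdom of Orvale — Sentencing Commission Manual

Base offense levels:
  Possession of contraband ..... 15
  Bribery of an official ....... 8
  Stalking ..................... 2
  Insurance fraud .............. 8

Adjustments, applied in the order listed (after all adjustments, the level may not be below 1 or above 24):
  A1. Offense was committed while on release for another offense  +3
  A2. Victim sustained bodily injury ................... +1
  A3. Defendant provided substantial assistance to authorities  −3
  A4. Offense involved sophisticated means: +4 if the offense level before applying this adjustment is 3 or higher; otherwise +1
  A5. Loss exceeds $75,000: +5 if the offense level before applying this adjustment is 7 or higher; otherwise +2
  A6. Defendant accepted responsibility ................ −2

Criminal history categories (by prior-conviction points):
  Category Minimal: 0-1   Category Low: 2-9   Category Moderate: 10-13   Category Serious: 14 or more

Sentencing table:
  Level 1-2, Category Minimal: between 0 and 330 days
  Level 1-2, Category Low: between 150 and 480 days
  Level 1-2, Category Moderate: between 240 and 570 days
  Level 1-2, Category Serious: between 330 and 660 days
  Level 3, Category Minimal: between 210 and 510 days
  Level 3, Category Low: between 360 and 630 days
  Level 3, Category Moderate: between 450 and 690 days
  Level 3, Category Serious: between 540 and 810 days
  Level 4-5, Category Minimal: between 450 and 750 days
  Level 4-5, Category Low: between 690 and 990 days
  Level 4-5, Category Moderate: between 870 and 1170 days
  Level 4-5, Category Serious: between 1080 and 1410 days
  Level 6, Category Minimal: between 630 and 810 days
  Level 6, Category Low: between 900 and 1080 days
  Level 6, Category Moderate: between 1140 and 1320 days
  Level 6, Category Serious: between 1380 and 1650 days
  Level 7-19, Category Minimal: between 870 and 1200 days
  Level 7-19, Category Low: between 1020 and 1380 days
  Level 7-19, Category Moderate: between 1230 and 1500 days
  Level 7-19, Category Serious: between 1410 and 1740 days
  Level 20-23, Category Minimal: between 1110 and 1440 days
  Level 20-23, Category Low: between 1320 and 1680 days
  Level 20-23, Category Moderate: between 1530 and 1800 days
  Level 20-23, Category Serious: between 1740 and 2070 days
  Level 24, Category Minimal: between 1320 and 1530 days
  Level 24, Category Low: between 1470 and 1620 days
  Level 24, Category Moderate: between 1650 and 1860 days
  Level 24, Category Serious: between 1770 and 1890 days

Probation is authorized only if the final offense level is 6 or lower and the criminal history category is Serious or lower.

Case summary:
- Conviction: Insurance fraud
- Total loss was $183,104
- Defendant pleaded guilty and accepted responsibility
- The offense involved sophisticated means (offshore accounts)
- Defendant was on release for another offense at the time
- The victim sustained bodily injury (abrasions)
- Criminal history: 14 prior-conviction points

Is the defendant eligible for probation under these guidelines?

No

Base offense level for insurance fraud: 8.
A1 applies: 8 + 3 = 11.
A2 applies: 11 + 1 = 12.
A4 applies (level before this adjustment is 12 ≥ 3, so +4): 12 + 4 = 16.
A5 applies (level before this adjustment is 16 ≥ 7, so +5): 16 + 5 = 21.
A6 applies: 21 − 2 = 19.
Final offense level: 19.
Criminal history: 14 prior points → Category Serious (14+).
Level 19 falls in the 7-19 band.
Grid: Level 7-19 × Category Serious = 1410-1740 days.
Probation check: level 19 > 6 and category Serious ≤ Serious → not eligible.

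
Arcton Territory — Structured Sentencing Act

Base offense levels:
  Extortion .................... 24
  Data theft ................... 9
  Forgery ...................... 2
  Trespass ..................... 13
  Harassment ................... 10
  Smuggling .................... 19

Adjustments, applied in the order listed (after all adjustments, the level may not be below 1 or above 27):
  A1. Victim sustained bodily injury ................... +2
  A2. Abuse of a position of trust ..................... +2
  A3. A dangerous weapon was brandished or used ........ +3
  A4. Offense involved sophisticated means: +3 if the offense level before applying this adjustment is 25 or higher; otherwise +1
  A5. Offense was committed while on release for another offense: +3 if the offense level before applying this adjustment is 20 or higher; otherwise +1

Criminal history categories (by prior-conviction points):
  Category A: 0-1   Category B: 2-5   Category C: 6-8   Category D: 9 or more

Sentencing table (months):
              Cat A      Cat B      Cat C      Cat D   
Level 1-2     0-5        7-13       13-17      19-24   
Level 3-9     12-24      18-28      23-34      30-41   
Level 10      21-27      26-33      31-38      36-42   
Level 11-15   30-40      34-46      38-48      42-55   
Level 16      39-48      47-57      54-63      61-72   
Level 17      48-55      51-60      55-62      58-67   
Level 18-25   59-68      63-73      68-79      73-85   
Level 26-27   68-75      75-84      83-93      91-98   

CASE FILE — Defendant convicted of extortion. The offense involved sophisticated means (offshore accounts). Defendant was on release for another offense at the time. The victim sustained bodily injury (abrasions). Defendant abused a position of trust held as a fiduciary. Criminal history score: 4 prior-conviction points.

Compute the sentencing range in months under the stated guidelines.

Base offense level for extortion: 24.
A1 applies: 24 + 2 = 26.
A2 applies: 26 + 2 = 28.
A4 applies (level before this adjustment is 28 ≥ 25, so +3): 28 + 3 = 31.
A5 applies (level before this adjustment is 31 ≥ 20, so +3): 31 + 3 = 34.
Level 34 exceeds the maximum of 27; capped at 27.
Final offense level: 27.
Criminal history: 4 prior points → Category B (2-5).
Level 27 falls in the 26-27 band.
Grid: Level 26-27 × Category B = 75-84 months.

75-84 months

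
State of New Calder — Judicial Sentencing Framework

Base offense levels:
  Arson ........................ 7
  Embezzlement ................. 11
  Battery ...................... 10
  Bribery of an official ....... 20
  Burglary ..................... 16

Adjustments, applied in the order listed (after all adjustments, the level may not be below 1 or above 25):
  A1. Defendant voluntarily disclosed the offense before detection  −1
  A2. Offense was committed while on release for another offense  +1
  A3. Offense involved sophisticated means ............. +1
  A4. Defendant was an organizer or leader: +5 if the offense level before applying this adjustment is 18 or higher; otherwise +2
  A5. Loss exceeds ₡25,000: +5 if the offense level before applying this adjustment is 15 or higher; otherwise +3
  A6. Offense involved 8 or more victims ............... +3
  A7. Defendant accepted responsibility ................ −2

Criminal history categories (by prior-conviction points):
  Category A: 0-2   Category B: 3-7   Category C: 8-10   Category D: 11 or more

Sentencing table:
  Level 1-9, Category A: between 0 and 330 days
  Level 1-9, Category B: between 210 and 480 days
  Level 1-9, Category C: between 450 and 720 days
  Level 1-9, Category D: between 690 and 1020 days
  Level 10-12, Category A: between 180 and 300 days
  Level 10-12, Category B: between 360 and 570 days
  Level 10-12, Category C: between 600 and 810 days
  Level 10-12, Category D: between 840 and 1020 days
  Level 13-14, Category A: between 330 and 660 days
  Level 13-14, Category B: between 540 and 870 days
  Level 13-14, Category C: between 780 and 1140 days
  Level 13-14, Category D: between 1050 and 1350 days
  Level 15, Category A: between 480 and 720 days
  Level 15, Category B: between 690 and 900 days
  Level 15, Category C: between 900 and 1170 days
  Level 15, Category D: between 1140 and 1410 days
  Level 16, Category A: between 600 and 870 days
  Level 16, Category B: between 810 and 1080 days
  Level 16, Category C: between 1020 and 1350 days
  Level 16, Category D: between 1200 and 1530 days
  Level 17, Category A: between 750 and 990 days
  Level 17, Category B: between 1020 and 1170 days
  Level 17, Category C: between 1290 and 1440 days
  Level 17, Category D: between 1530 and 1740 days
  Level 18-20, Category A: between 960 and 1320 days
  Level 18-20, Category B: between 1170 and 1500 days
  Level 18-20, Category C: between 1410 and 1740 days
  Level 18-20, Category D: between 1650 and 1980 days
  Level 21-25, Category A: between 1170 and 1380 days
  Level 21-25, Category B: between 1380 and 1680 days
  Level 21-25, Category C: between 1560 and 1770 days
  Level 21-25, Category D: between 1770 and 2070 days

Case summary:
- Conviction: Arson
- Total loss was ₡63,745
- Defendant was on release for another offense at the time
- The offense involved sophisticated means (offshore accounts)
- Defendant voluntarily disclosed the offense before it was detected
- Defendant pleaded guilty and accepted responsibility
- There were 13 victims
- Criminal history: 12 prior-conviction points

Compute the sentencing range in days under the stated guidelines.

Base offense level for arson: 7.
A1 applies: 7 − 1 = 6.
A2 applies: 6 + 1 = 7.
A3 applies: 7 + 1 = 8.
A4 does not apply.
A5 applies (level before this adjustment is 8 < 15, so +3): 8 + 3 = 11.
A6 applies: 11 + 3 = 14.
A7 applies: 14 − 2 = 12.
Final offense level: 12.
Criminal history: 12 prior points → Category D (11+).
Level 12 falls in the 10-12 band.
Grid: Level 10-12 × Category D = 840-1020 days.

840-1020 days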